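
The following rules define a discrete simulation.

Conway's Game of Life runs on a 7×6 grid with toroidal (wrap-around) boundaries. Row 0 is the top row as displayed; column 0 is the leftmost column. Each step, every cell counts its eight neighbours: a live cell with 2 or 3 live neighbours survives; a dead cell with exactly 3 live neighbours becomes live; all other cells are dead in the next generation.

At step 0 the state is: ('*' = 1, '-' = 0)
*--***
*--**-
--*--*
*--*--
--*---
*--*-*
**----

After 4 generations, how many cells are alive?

[0] *--***
*--**-
--*--*
*--*--
--*---
*--*-*
**----
[1] --**--
***---
***--*
-***--
******
*-*--*
-***--
[2] *-----
-----*
-----*
------
------
------
*---*-
[3] *-----
*----*
------
------
------
------
-----*
[4] *-----
*----*
------
------
------
------
------

3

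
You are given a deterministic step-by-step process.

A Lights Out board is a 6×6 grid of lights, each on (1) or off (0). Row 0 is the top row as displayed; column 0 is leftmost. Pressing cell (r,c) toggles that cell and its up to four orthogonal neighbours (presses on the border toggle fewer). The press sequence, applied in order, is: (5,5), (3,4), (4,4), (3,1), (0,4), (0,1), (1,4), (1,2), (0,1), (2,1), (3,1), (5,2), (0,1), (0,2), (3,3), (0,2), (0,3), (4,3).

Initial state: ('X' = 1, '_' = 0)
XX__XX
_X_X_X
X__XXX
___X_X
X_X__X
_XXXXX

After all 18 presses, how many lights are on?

15

k=0  XX__XX
_X_X_X
X__XXX
___X_X
X_X__X
_XXXXX
k=1  XX__XX
_X_X_X
X__XXX
___X_X
X_X___
_XXX__
k=2  XX__XX
_X_X_X
X__X_X
____X_
X_X_X_
_XXX__
k=3  XX__XX
_X_X_X
X__X_X
______
X_XX_X
_XXXX_
k=4  XX__XX
_X_X_X
XX_X_X
XXX___
XXXX_X
_XXXX_
k=5  XX_X__
_X_XXX
XX_X_X
XXX___
XXXX_X
_XXXX_
k=6  __XX__
___XXX
XX_X_X
XXX___
XXXX_X
_XXXX_
k=7  __XXX_
______
XX_XXX
XXX___
XXXX_X
_XXXX_
k=8  ___XX_
_XXX__
XXXXXX
XXX___
XXXX_X
_XXXX_
k=9  XXXXX_
__XX__
XXXXXX
XXX___
XXXX_X
_XXXX_
k=10  XXXXX_
_XXX__
___XXX
X_X___
XXXX_X
_XXXX_
k=11  XXXXX_
_XXX__
_X_XXX
_X____
X_XX_X
_XXXX_
k=12  XXXXX_
_XXX__
_X_XXX
_X____
X__X_X
____X_
k=13  ___XX_
__XX__
_X_XXX
_X____
X__X_X
____X_
k=14  _XX_X_
___X__
_X_XXX
_X____
X__X_X
____X_
k=15  _XX_X_
___X__
_X__XX
_XXXX_
X____X
____X_
k=16  ___XX_
__XX__
_X__XX
_XXXX_
X____X
____X_
k=17  __X___
__X___
_X__XX
_XXXX_
X____X
____X_
k=18  __X___
__X___
_X__XX
_XX_X_
X_XXXX
___XX_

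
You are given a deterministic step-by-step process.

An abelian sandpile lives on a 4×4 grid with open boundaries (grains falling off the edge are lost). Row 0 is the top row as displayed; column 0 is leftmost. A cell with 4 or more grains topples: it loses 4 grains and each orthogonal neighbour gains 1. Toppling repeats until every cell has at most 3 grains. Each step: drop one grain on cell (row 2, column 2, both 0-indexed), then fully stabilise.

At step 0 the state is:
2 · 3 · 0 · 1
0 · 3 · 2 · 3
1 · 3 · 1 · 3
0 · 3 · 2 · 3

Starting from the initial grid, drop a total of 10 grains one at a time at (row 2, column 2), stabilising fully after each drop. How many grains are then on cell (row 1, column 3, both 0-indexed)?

step 0: 2 · 3 · 0 · 1
0 · 3 · 2 · 3
1 · 3 · 1 · 3
0 · 3 · 2 · 3
step 1: 2 · 3 · 0 · 1
0 · 3 · 2 · 3
1 · 3 · 2 · 3
0 · 3 · 2 · 3
step 2: 2 · 3 · 0 · 1
0 · 3 · 2 · 3
1 · 3 · 3 · 3
0 · 3 · 2 · 3
step 3: 3 · 0 · 2 · 2
1 · 2 · 2 · 1
2 · 3 · 0 · 3
1 · 1 · 2 · 1
step 4: 3 · 0 · 2 · 2
1 · 2 · 2 · 1
2 · 3 · 1 · 3
1 · 1 · 2 · 1
step 5: 3 · 0 · 2 · 2
1 · 2 · 2 · 1
2 · 3 · 2 · 3
1 · 1 · 2 · 1
step 6: 3 · 0 · 2 · 2
1 · 2 · 2 · 1
2 · 3 · 3 · 3
1 · 1 · 2 · 1
step 7: 3 · 0 · 2 · 2
1 · 3 · 3 · 2
3 · 0 · 2 · 0
1 · 2 · 3 · 2
step 8: 3 · 0 · 2 · 2
1 · 3 · 3 · 2
3 · 0 · 3 · 0
1 · 2 · 3 · 2
step 9: 3 · 1 · 3 · 2
2 · 0 · 1 · 3
3 · 2 · 2 · 1
1 · 3 · 0 · 3
step 10: 3 · 1 · 3 · 2
2 · 0 · 1 · 3
3 · 2 · 3 · 1
1 · 3 · 0 · 3

3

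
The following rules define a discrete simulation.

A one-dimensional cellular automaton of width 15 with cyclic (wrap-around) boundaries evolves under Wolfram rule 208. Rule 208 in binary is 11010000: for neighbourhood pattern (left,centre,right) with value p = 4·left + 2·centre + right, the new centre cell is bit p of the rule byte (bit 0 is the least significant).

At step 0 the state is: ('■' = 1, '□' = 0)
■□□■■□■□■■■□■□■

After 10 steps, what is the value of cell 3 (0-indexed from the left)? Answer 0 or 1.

1

0) ■□□■■□■□■■■□■□■
1) ■■□□■□□□□■■□□□□
2) □■■□□■□□□□■■□□□
3) □□■■□□■□□□□■■□□
4) □□□■■□□■□□□□■■□
5) □□□□■■□□■□□□□■■
6) ■□□□□■■□□■□□□□■
7) ■■□□□□■■□□■□□□□
8) □■■□□□□■■□□■□□□
9) □□■■□□□□■■□□■□□
10) □□□■■□□□□■■□□■□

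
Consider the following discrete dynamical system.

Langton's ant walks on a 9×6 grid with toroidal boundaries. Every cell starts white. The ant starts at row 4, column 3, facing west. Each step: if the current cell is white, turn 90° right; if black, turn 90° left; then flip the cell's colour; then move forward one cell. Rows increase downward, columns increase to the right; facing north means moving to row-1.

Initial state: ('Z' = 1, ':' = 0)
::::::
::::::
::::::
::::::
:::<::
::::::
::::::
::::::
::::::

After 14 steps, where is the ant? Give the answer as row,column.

step 0: ::::::
::::::
::::::
::::::
:::<::
::::::
::::::
::::::
::::::
step 1: ::::::
::::::
::::::
:::^::
:::Z::
::::::
::::::
::::::
::::::
step 2: ::::::
::::::
::::::
:::Z>:
:::Z::
::::::
::::::
::::::
::::::
step 3: ::::::
::::::
::::::
:::ZZ:
:::Zv:
::::::
::::::
::::::
::::::
step 4: ::::::
::::::
::::::
:::ZZ:
:::<Z:
::::::
::::::
::::::
::::::
step 5: ::::::
::::::
::::::
:::ZZ:
::::Z:
:::v::
::::::
::::::
::::::
step 6: ::::::
::::::
::::::
:::ZZ:
::::Z:
::<Z::
::::::
::::::
::::::
step 7: ::::::
::::::
::::::
:::ZZ:
::^:Z:
::ZZ::
::::::
::::::
::::::
step 8: ::::::
::::::
::::::
:::ZZ:
::Z>Z:
::ZZ::
::::::
::::::
::::::
step 9: ::::::
::::::
::::::
:::ZZ:
::ZZZ:
::Zv::
::::::
::::::
::::::
step 10: ::::::
::::::
::::::
:::ZZ:
::ZZZ:
::Z:>:
::::::
::::::
::::::
step 11: ::::::
::::::
::::::
:::ZZ:
::ZZZ:
::Z:Z:
::::v:
::::::
::::::
step 12: ::::::
::::::
::::::
:::ZZ:
::ZZZ:
::Z:Z:
:::<Z:
::::::
::::::
step 13: ::::::
::::::
::::::
:::ZZ:
::ZZZ:
::Z^Z:
:::ZZ:
::::::
::::::
step 14: ::::::
::::::
::::::
:::ZZ:
::ZZZ:
::ZZ>:
:::ZZ:
::::::
::::::

5,4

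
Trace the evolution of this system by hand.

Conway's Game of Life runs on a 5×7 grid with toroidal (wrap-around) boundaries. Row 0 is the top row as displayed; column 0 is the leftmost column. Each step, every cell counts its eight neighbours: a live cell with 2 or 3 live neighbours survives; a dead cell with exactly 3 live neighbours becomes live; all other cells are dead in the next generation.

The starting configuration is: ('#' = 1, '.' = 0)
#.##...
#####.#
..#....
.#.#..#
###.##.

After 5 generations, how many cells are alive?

9

step 0: #.##...
#####.#
..#....
.#.#..#
###.##.
step 1: .......
#...#.#
....###
...####
....##.
step 2: ....#.#
#...#.#
.......
...#...
...#..#
step 3: ...##.#
#.....#
.......
.......
...###.
step 4: #..#..#
#....##
.......
....#..
...#.#.
step 5: #......
#....#.
.....##
....#..
...#.##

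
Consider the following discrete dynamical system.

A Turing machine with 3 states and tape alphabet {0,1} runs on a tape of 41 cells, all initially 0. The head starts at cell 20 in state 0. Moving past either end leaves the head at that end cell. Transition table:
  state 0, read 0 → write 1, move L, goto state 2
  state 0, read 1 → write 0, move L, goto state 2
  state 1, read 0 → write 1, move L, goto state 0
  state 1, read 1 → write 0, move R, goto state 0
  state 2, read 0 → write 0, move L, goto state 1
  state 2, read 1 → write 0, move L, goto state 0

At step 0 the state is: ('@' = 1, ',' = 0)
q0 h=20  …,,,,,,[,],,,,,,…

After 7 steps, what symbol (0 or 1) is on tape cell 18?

0) q0 h=20  …,,,,,,[,],,,,,,…
1) q2 h=19  …,,,,,,[,]@,,,,,…
2) q1 h=18  …,,,,,,[,],@,,,,…
3) q0 h=17  …,,,,,,[,]@,@,,,…
4) q2 h=16  …,,,,,,[,]@@,@,,…
5) q1 h=15  …,,,,,,[,],@@,@,…
6) q0 h=14  …,,,,,,[,]@,@@,@…
7) q2 h=13  …,,,,,,[,]@@,@@,…

1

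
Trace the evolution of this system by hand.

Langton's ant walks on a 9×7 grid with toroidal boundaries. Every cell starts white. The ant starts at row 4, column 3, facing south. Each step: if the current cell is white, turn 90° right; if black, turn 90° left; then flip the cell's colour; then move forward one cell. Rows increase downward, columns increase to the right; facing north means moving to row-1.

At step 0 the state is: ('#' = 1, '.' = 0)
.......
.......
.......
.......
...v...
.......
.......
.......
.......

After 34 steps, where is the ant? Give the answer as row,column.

[0] .......
.......
.......
.......
...v...
.......
.......
.......
.......
[1] .......
.......
.......
.......
..<#...
.......
.......
.......
.......
[2] .......
.......
.......
..^....
..##...
.......
.......
.......
.......
[3] .......
.......
.......
..#>...
..##...
.......
.......
.......
.......
[4] .......
.......
.......
..##...
..#v...
.......
.......
.......
.......
[5] .......
.......
.......
..##...
..#.>..
.......
.......
.......
.......
[6] .......
.......
.......
..##...
..#.#..
....v..
.......
.......
.......
[7] .......
.......
.......
..##...
..#.#..
...<#..
.......
.......
.......
[8] .......
.......
.......
..##...
..#^#..
...##..
.......
.......
.......
[9] .......
.......
.......
..##...
..##>..
...##..
.......
.......
.......
[10] .......
.......
.......
..##^..
..##...
...##..
.......
.......
.......
[11] .......
.......
.......
..###>.
..##...
...##..
.......
.......
.......
[12] .......
.......
.......
..####.
..##.v.
...##..
.......
.......
.......
[13] .......
.......
.......
..####.
..##<#.
...##..
.......
.......
.......
[14] .......
.......
.......
..##^#.
..####.
...##..
.......
.......
.......
[15] .......
.......
.......
..#<.#.
..####.
...##..
.......
.......
.......
[16] .......
.......
.......
..#..#.
..#v##.
...##..
.......
.......
.......
[17] .......
.......
.......
..#..#.
..#.>#.
...##..
.......
.......
.......
[18] .......
.......
.......
..#.^#.
..#..#.
...##..
.......
.......
.......
[19] .......
.......
.......
..#.#>.
..#..#.
...##..
.......
.......
.......
[20] .......
.......
.....^.
..#.#..
..#..#.
...##..
.......
.......
.......
[21] .......
.......
.....#>
..#.#..
..#..#.
...##..
.......
.......
.......
[22] .......
.......
.....##
..#.#.v
..#..#.
...##..
.......
.......
.......
[23] .......
.......
.....##
..#.#<#
..#..#.
...##..
.......
.......
.......
[24] .......
.......
.....^#
..#.###
..#..#.
...##..
.......
.......
.......
[25] .......
.......
....<.#
..#.###
..#..#.
...##..
.......
.......
.......
[26] .......
....^..
....#.#
..#.###
..#..#.
...##..
.......
.......
.......
[27] .......
....#>.
....#.#
..#.###
..#..#.
...##..
.......
.......
.......
[28] .......
....##.
....#v#
..#.###
..#..#.
...##..
.......
.......
.......
[29] .......
....##.
....<##
..#.###
..#..#.
...##..
.......
.......
.......
[30] .......
....##.
.....##
..#.v##
..#..#.
...##..
.......
.......
.......
[31] .......
....##.
.....##
..#..>#
..#..#.
...##..
.......
.......
.......
[32] .......
....##.
.....^#
..#...#
..#..#.
...##..
.......
.......
.......
[33] .......
....##.
....<.#
..#...#
..#..#.
...##..
.......
.......
.......
[34] .......
....^#.
....#.#
..#...#
..#..#.
...##..
.......
.......
.......

1,4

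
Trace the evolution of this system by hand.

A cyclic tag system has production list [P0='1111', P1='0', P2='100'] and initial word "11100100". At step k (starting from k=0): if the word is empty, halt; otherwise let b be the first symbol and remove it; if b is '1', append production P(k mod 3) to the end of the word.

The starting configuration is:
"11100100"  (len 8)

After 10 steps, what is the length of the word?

gen 0: "11100100"  (len 8)
gen 1: "11001001111"  (len 11)
gen 2: "10010011110"  (len 11)
gen 3: "0010011110100"  (len 13)
gen 4: "010011110100"  (len 12)
gen 5: "10011110100"  (len 11)
gen 6: "0011110100100"  (len 13)
gen 7: "011110100100"  (len 12)
gen 8: "11110100100"  (len 11)
gen 9: "1110100100100"  (len 13)
gen 10: "1101001001001111"  (len 16)

16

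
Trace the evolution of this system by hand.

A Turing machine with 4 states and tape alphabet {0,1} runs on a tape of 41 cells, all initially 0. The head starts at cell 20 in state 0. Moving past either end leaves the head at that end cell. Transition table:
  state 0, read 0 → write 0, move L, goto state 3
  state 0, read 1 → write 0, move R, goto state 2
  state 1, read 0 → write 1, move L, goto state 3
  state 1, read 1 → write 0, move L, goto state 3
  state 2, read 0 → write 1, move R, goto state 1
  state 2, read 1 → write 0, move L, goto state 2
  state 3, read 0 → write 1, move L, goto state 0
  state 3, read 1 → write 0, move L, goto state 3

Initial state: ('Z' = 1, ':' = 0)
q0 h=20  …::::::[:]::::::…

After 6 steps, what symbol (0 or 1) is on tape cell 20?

gen 0: q0 h=20  …::::::[:]::::::…
gen 1: q3 h=19  …::::::[:]::::::…
gen 2: q0 h=18  …::::::[:]Z:::::…
gen 3: q3 h=17  …::::::[:]:Z::::…
gen 4: q0 h=16  …::::::[:]Z:Z:::…
gen 5: q3 h=15  …::::::[:]:Z:Z::…
gen 6: q0 h=14  …::::::[:]Z:Z:Z:…

0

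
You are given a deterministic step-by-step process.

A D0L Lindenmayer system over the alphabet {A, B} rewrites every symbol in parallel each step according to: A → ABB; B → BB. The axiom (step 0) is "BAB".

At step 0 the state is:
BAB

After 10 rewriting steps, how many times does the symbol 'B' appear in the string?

4094

0) BAB
1) BBABBBB
2) BBBBABBBBBBBBBB
3) BBBBBBBBABBBBBBBBBBBBBBBBBBBBBB
4) BBBBBBBBBBBBBBBBABBBBBBBBBBBBBBBBBBBBBBBBBBBBBBBBBBBBBBBBBBBBBB
5) BBBBBBBBBBBBBBBBBBBBBBBBBBBBBBBBABBBBBBBBBBBBBBBBBBBBBBBBB…BBBBBBBBBBBBBBBBBBBBBBBBBBBBBBBBBBBBBBBBBBBBBBBBBBBBBBBBBB  (len 127)
6) BBBBBBBBBBBBBBBBBBBBBBBBBBBBBBBBBBBBBBBBBBBBBBBBBBBBBBBBBB…BBBBBBBBBBBBBBBBBBBBBBBBBBBBBBBBBBBBBBBBBBBBBBBBBBBBBBBBBB  (len 255)
7) BBBBBBBBBBBBBBBBBBBBBBBBBBBBBBBBBBBBBBBBBBBBBBBBBBBBBBBBBB…BBBBBBBBBBBBBBBBBBBBBBBBBBBBBBBBBBBBBBBBBBBBBBBBBBBBBBBBBB  (len 511)
8) BBBBBBBBBBBBBBBBBBBBBBBBBBBBBBBBBBBBBBBBBBBBBBBBBBBBBBBBBB…BBBBBBBBBBBBBBBBBBBBBBBBBBBBBBBBBBBBBBBBBBBBBBBBBBBBBBBBBB  (len 1023)
9) BBBBBBBBBBBBBBBBBBBBBBBBBBBBBBBBBBBBBBBBBBBBBBBBBBBBBBBBBB…BBBBBBBBBBBBBBBBBBBBBBBBBBBBBBBBBBBBBBBBBBBBBBBBBBBBBBBBBB  (len 2047)
10) BBBBBBBBBBBBBBBBBBBBBBBBBBBBBBBBBBBBBBBBBBBBBBBBBBBBBBBBBB…BBBBBBBBBBBBBBBBBBBBBBBBBBBBBBBBBBBBBBBBBBBBBBBBBBBBBBBBBB  (len 4095)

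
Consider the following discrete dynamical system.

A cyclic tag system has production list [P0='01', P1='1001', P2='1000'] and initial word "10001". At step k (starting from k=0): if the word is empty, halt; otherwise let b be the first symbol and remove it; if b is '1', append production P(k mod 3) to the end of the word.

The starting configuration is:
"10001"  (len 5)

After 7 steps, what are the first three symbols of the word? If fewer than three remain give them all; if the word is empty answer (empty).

k=0  "10001"  (len 5)
k=1  "000101"  (len 6)
k=2  "00101"  (len 5)
k=3  "0101"  (len 4)
k=4  "101"  (len 3)
k=5  "011001"  (len 6)
k=6  "11001"  (len 5)
k=7  "100101"  (len 6)

100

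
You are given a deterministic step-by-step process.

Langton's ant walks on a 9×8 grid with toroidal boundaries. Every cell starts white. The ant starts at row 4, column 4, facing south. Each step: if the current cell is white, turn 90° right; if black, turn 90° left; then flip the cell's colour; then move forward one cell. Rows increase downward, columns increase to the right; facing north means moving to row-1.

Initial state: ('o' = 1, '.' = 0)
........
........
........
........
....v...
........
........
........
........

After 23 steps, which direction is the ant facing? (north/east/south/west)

gen 0: ........
........
........
........
....v...
........
........
........
........
gen 1: ........
........
........
........
...<o...
........
........
........
........
gen 2: ........
........
........
...^....
...oo...
........
........
........
........
gen 3: ........
........
........
...o>...
...oo...
........
........
........
........
gen 4: ........
........
........
...oo...
...ov...
........
........
........
........
gen 5: ........
........
........
...oo...
...o.>..
........
........
........
........
gen 6: ........
........
........
...oo...
...o.o..
.....v..
........
........
........
gen 7: ........
........
........
...oo...
...o.o..
....<o..
........
........
........
gen 8: ........
........
........
...oo...
...o^o..
....oo..
........
........
........
gen 9: ........
........
........
...oo...
...oo>..
....oo..
........
........
........
gen 10: ........
........
........
...oo^..
...oo...
....oo..
........
........
........
gen 11: ........
........
........
...ooo>.
...oo...
....oo..
........
........
........
gen 12: ........
........
........
...oooo.
...oo.v.
....oo..
........
........
........
gen 13: ........
........
........
...oooo.
...oo<o.
....oo..
........
........
........
gen 14: ........
........
........
...oo^o.
...oooo.
....oo..
........
........
........
gen 15: ........
........
........
...o<.o.
...oooo.
....oo..
........
........
........
gen 16: ........
........
........
...o..o.
...ovoo.
....oo..
........
........
........
gen 17: ........
........
........
...o..o.
...o.>o.
....oo..
........
........
........
gen 18: ........
........
........
...o.^o.
...o..o.
....oo..
........
........
........
gen 19: ........
........
........
...o.o>.
...o..o.
....oo..
........
........
........
gen 20: ........
........
......^.
...o.o..
...o..o.
....oo..
........
........
........
gen 21: ........
........
......o>
...o.o..
...o..o.
....oo..
........
........
........
gen 22: ........
........
......oo
...o.o.v
...o..o.
....oo..
........
........
........
gen 23: ........
........
......oo
...o.o<o
...o..o.
....oo..
........
........
........

west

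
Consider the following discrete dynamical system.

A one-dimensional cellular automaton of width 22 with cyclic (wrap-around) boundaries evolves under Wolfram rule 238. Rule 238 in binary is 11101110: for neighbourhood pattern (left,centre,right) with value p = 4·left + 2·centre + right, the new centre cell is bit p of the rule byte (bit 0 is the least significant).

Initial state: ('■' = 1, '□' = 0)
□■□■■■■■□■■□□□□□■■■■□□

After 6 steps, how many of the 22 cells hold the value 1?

22

k=0  □■□■■■■■□■■□□□□□■■■■□□
k=1  ■■■■■■■■■■■□□□□■■■■■□□
k=2  ■■■■■■■■■■■□□□■■■■■■□■
k=3  ■■■■■■■■■■■□□■■■■■■■■■
k=4  ■■■■■■■■■■■□■■■■■■■■■■
k=5  ■■■■■■■■■■■■■■■■■■■■■■
k=6  ■■■■■■■■■■■■■■■■■■■■■■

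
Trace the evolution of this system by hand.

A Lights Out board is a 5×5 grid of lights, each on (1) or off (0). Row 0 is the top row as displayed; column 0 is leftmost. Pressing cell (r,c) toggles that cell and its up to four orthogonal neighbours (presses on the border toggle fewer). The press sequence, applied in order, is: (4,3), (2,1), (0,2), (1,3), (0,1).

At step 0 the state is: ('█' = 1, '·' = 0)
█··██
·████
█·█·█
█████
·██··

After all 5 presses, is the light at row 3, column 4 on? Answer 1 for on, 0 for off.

[0] █··██
·████
█·█·█
█████
·██··
[1] █··██
·████
█·█·█
███·█
·█·██
[2] █··██
··███
·█··█
█·█·█
·█·██
[3] ███·█
···██
·█··█
█·█·█
·█·██
[4] █████
··█··
·█·██
█·█·█
·█·██
[5] ···██
·██··
·█·██
█·█·█
·█·██

1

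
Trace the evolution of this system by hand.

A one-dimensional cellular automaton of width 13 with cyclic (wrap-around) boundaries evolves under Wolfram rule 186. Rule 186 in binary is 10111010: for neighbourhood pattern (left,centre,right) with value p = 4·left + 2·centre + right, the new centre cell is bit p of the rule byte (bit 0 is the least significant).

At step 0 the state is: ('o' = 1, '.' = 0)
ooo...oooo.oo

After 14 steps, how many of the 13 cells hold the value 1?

k=0  ooo...oooo.oo
k=1  oo.o.oooo.ooo
k=2  o.o.oooo.oooo
k=3  .o.oooo.ooooo
k=4  o.oooo.ooooo.
k=5  .oooo.ooooo.o
k=6  oooo.ooooo.o.
k=7  ooo.ooooo.o.o
k=8  oo.ooooo.o.oo
k=9  o.ooooo.o.ooo
k=10  .ooooo.o.oooo
k=11  ooooo.o.oooo.
k=12  oooo.o.oooo.o
k=13  ooo.o.oooo.oo
k=14  oo.o.oooo.ooo

10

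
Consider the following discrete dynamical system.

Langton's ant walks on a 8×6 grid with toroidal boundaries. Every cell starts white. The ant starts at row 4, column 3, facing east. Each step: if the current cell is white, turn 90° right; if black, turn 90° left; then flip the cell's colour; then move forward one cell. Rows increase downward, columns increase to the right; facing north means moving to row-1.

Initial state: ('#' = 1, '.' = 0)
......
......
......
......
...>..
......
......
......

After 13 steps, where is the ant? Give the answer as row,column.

3,3

[0] ......
......
......
......
...>..
......
......
......
[1] ......
......
......
......
...#..
...v..
......
......
[2] ......
......
......
......
...#..
..<#..
......
......
[3] ......
......
......
......
..^#..
..##..
......
......
[4] ......
......
......
......
..#>..
..##..
......
......
[5] ......
......
......
...^..
..#...
..##..
......
......
[6] ......
......
......
...#>.
..#...
..##..
......
......
[7] ......
......
......
...##.
..#.v.
..##..
......
......
[8] ......
......
......
...##.
..#<#.
..##..
......
......
[9] ......
......
......
...^#.
..###.
..##..
......
......
[10] ......
......
......
..<.#.
..###.
..##..
......
......
[11] ......
......
..^...
..#.#.
..###.
..##..
......
......
[12] ......
......
..#>..
..#.#.
..###.
..##..
......
......
[13] ......
......
..##..
..#v#.
..###.
..##..
......
......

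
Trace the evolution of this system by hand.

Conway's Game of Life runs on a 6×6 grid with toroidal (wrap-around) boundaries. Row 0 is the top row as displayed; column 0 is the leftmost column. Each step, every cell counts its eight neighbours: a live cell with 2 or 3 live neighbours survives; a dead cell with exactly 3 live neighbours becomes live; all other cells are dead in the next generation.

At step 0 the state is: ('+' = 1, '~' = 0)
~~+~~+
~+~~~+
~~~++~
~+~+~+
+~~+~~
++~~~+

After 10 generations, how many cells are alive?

3

k=0  ~~+~~+
~+~~~+
~~~++~
~+~+~+
+~~+~~
++~~~+
k=1  ~~+~++
+~++~+
~~~+~+
+~~+~+
~~~~~~
~++~++
k=2  ~~~~~~
+++~~~
~+~+~~
+~~~~+
~+++~~
+++~++
k=3  ~~~+~~
+++~~~
~~~~~+
+~~++~
~~~+~~
+~~~++
k=4  ~~+++~
+++~~~
~~++++
~~~+++
+~~+~~
~~~+++
k=5  +~~~~~
+~~~~~
~~~~~~
+~~~~~
+~+~~~
~~~~~+
k=6  +~~~~+
~~~~~~
~~~~~~
~+~~~~
++~~~+
++~~~+
k=7  ~+~~~+
~~~~~~
~~~~~~
~+~~~~
~~+~~+
~~~~+~
k=8  ~~~~~~
~~~~~~
~~~~~~
~~~~~~
~~~~~~
+~~~++
k=9  ~~~~~+
~~~~~~
~~~~~~
~~~~~~
~~~~~+
~~~~~+
k=10  ~~~~~~
~~~~~~
~~~~~~
~~~~~~
~~~~~~
+~~~++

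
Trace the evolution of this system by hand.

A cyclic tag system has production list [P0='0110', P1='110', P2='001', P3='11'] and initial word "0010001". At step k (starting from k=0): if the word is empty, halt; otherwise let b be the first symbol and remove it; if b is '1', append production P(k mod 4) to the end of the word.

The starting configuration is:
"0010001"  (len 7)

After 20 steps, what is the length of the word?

[0] "0010001"  (len 7)
[1] "010001"  (len 6)
[2] "10001"  (len 5)
[3] "0001001"  (len 7)
[4] "001001"  (len 6)
[5] "01001"  (len 5)
[6] "1001"  (len 4)
[7] "001001"  (len 6)
[8] "01001"  (len 5)
[9] "1001"  (len 4)
[10] "001110"  (len 6)
[11] "01110"  (len 5)
[12] "1110"  (len 4)
[13] "1100110"  (len 7)
[14] "100110110"  (len 9)
[15] "00110110001"  (len 11)
[16] "0110110001"  (len 10)
[17] "110110001"  (len 9)
[18] "10110001110"  (len 11)
[19] "0110001110001"  (len 13)
[20] "110001110001"  (len 12)

12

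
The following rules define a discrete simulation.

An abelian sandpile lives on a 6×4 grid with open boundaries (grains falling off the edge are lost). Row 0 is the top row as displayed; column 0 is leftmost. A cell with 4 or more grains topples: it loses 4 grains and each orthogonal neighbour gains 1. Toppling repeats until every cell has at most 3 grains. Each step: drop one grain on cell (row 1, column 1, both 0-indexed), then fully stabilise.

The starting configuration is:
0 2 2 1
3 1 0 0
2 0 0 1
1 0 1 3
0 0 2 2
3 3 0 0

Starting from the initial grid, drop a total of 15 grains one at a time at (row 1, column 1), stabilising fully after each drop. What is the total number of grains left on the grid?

34

k=0  0 2 2 1
3 1 0 0
2 0 0 1
1 0 1 3
0 0 2 2
3 3 0 0
k=1  0 2 2 1
3 2 0 0
2 0 0 1
1 0 1 3
0 0 2 2
3 3 0 0
k=2  0 2 2 1
3 3 0 0
2 0 0 1
1 0 1 3
0 0 2 2
3 3 0 0
k=3  1 3 2 1
0 1 1 0
3 1 0 1
1 0 1 3
0 0 2 2
3 3 0 0
k=4  1 3 2 1
0 2 1 0
3 1 0 1
1 0 1 3
0 0 2 2
3 3 0 0
k=5  1 3 2 1
0 3 1 0
3 1 0 1
1 0 1 3
0 0 2 2
3 3 0 0
k=6  2 0 3 1
1 1 2 0
3 2 0 1
1 0 1 3
0 0 2 2
3 3 0 0
k=7  2 0 3 1
1 2 2 0
3 2 0 1
1 0 1 3
0 0 2 2
3 3 0 0
k=8  2 0 3 1
1 3 2 0
3 2 0 1
1 0 1 3
0 0 2 2
3 3 0 0
k=9  2 1 3 1
2 0 3 0
3 3 0 1
1 0 1 3
0 0 2 2
3 3 0 0
k=10  2 1 3 1
2 1 3 0
3 3 0 1
1 0 1 3
0 0 2 2
3 3 0 0
k=11  2 1 3 1
2 2 3 0
3 3 0 1
1 0 1 3
0 0 2 2
3 3 0 0
k=12  2 1 3 1
2 3 3 0
3 3 0 1
1 0 1 3
0 0 2 2
3 3 0 0
k=13  3 3 0 2
0 3 1 1
1 1 2 1
2 1 1 3
0 0 2 2
3 3 0 0
k=14  0 1 1 2
2 1 2 1
1 2 2 1
2 1 1 3
0 0 2 2
3 3 0 0
k=15  0 1 1 2
2 2 2 1
1 2 2 1
2 1 1 3
0 0 2 2
3 3 0 0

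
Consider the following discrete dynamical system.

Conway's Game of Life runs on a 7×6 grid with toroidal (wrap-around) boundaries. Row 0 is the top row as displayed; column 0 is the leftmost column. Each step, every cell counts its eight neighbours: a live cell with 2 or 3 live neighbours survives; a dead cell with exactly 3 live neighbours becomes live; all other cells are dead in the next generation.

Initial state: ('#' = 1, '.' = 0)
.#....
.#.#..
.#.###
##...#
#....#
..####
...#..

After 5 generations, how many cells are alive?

gen 0: .#....
.#.#..
.#.###
##...#
#....#
..####
...#..
gen 1: ......
.#.#..
.#.#.#
.##...
..##..
#.##.#
...#..
gen 2: ..#...
#...#.
.#.##.
##..#.
#...#.
.#....
..###.
gen 3: .##.##
.##.##
.####.
###.#.
#.....
.##.##
.###..
gen 4: .....#
......
......
#...#.
....#.
....##
......
gen 5: ......
......
......
.....#
...##.
....##
....##

7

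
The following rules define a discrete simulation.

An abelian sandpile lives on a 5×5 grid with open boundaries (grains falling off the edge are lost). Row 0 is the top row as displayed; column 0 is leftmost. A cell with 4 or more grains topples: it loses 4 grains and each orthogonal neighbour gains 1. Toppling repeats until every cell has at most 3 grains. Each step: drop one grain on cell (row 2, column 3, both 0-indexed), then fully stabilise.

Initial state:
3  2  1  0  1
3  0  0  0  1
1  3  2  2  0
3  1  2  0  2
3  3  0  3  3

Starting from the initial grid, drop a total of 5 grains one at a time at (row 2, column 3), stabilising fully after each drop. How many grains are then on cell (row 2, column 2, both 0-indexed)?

3

step 0: 3  2  1  0  1
3  0  0  0  1
1  3  2  2  0
3  1  2  0  2
3  3  0  3  3
step 1: 3  2  1  0  1
3  0  0  0  1
1  3  2  3  0
3  1  2  0  2
3  3  0  3  3
step 2: 3  2  1  0  1
3  0  0  1  1
1  3  3  0  1
3  1  2  1  2
3  3  0  3  3
step 3: 3  2  1  0  1
3  0  0  1  1
1  3  3  1  1
3  1  2  1  2
3  3  0  3  3
step 4: 3  2  1  0  1
3  0  0  1  1
1  3  3  2  1
3  1  2  1  2
3  3  0  3  3
step 5: 3  2  1  0  1
3  0  0  1  1
1  3  3  3  1
3  1  2  1  2
3  3  0  3  3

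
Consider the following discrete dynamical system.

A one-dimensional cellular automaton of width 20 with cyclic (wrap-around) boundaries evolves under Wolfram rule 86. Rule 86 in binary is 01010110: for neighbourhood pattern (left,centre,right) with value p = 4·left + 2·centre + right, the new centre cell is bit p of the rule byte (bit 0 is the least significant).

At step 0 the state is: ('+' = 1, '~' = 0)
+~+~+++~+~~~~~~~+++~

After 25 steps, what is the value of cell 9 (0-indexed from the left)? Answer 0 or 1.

0) +~+~+++~+~~~~~~~+++~
1) +~+~~~+~++~~~~~+~~+~
2) +~++~++~~++~~~+++++~
3) +~~+~~+++~++~+~~~~+~
4) ++++++~~+~~+~++~~++~
5) ~~~~~+++++++~~+++~+~
6) ~~~~+~~~~~~+++~~+~++
7) +~~+++~~~~+~~++++~~+
8) +++~~++~~++++~~~+++~
9) ~~+++~+++~~~++~+~~+~
10) ~+~~+~~~++~+~+~+++++
11) ~+++++~+~+~+~+~~~~~+
12) ~~~~~+~+~+~+~++~~~++
13) +~~~++~+~+~+~~++~+~+
14) ++~+~+~+~+~+++~+~+~~
15) ~+~+~+~+~+~~~+~+~+++
16) ~+~+~+~+~++~++~+~~~+
17) ~+~+~+~+~~+~~+~++~++
18) ~+~+~+~+++++++~~+~~+
19) ~+~+~+~~~~~~~+++++++
20) ~+~+~++~~~~~+~~~~~~+
21) ~+~+~~++~~~+++~~~~++
22) ~+~+++~++~+~~++~~+~+
23) ~+~~~+~~+~+++~++++~+
24) ~++~+++++~~~+~~~~+~+
25) ~~+~~~~~++~+++~~++~+

1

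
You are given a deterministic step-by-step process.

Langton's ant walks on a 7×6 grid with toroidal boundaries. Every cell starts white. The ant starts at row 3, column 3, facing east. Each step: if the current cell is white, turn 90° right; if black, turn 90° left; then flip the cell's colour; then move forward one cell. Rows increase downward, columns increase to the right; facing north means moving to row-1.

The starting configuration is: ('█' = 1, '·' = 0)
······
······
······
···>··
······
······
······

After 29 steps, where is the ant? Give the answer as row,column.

2,1

gen 0: ······
······
······
···>··
······
······
······
gen 1: ······
······
······
···█··
···v··
······
······
gen 2: ······
······
······
···█··
··<█··
······
······
gen 3: ······
······
······
··^█··
··██··
······
······
gen 4: ······
······
······
··█>··
··██··
······
······
gen 5: ······
······
···^··
··█···
··██··
······
······
gen 6: ······
······
···█>·
··█···
··██··
······
······
gen 7: ······
······
···██·
··█·v·
··██··
······
······
gen 8: ······
······
···██·
··█<█·
··██··
······
······
gen 9: ······
······
···^█·
··███·
··██··
······
······
gen 10: ······
······
··<·█·
··███·
··██··
······
······
gen 11: ······
··^···
··█·█·
··███·
··██··
······
······
gen 12: ······
··█>··
··█·█·
··███·
··██··
······
······
gen 13: ······
··██··
··█v█·
··███·
··██··
······
······
gen 14: ······
··██··
··<██·
··███·
··██··
······
······
gen 15: ······
··██··
···██·
··v██·
··██··
······
······
gen 16: ······
··██··
···██·
···>█·
··██··
······
······
gen 17: ······
··██··
···^█·
····█·
··██··
······
······
gen 18: ······
··██··
··<·█·
····█·
··██··
······
······
gen 19: ······
··^█··
··█·█·
····█·
··██··
······
······
gen 20: ······
·<·█··
··█·█·
····█·
··██··
······
······
gen 21: ·^····
·█·█··
··█·█·
····█·
··██··
······
······
gen 22: ·█>···
·█·█··
··█·█·
····█·
··██··
······
······
gen 23: ·██···
·█v█··
··█·█·
····█·
··██··
······
······
gen 24: ·██···
·<██··
··█·█·
····█·
··██··
······
······
gen 25: ·██···
··██··
·v█·█·
····█·
··██··
······
······
gen 26: ·██···
··██··
<██·█·
····█·
··██··
······
······
gen 27: ·██···
^·██··
███·█·
····█·
··██··
······
······
gen 28: ·██···
█>██··
███·█·
····█·
··██··
······
······
gen 29: ·██···
████··
█v█·█·
····█·
··██··
······
······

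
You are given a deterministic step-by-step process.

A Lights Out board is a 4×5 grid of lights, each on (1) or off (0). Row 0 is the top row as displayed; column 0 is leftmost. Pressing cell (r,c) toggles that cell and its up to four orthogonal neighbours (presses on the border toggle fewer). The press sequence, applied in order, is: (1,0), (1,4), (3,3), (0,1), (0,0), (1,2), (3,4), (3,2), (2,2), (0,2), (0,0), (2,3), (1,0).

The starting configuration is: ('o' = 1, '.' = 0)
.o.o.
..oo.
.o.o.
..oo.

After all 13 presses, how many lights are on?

gen 0: .o.o.
..oo.
.o.o.
..oo.
gen 1: oo.o.
oooo.
oo.o.
..oo.
gen 2: oo.oo
ooo.o
oo.oo
..oo.
gen 3: oo.oo
ooo.o
oo..o
....o
gen 4: ..ooo
o.o.o
oo..o
....o
gen 5: ooooo
..o.o
oo..o
....o
gen 6: oo.oo
.o.oo
ooo.o
....o
gen 7: oo.oo
.o.oo
ooo..
...o.
gen 8: oo.oo
.o.oo
oo...
.oo..
gen 9: oo.oo
.oooo
o.oo.
.o...
gen 10: o.o.o
.o.oo
o.oo.
.o...
gen 11: .oo.o
oo.oo
o.oo.
.o...
gen 12: .oo.o
oo..o
o...o
.o.o.
gen 13: ooo.o
....o
....o
.o.o.

8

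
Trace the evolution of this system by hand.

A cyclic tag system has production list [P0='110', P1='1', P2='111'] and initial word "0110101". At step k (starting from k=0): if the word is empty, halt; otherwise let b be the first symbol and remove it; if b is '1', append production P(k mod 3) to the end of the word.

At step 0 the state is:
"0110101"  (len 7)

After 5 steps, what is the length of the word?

7

k=0  "0110101"  (len 7)
k=1  "110101"  (len 6)
k=2  "101011"  (len 6)
k=3  "01011111"  (len 8)
k=4  "1011111"  (len 7)
k=5  "0111111"  (len 7)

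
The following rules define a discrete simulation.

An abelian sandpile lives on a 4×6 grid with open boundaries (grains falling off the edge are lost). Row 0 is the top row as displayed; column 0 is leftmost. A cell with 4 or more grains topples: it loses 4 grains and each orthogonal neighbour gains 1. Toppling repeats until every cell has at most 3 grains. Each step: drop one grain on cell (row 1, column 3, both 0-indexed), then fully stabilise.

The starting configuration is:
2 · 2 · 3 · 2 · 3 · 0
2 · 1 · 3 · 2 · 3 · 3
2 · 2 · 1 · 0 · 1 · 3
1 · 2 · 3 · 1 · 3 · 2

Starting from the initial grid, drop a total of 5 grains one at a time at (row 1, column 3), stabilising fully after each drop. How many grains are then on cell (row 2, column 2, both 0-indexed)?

t=0: 2 · 2 · 3 · 2 · 3 · 0
2 · 1 · 3 · 2 · 3 · 3
2 · 2 · 1 · 0 · 1 · 3
1 · 2 · 3 · 1 · 3 · 2
t=1: 2 · 2 · 3 · 2 · 3 · 0
2 · 1 · 3 · 3 · 3 · 3
2 · 2 · 1 · 0 · 1 · 3
1 · 2 · 3 · 1 · 3 · 2
t=2: 2 · 3 · 1 · 1 · 1 · 2
2 · 2 · 1 · 3 · 2 · 1
2 · 2 · 2 · 1 · 3 · 0
1 · 2 · 3 · 1 · 3 · 3
t=3: 2 · 3 · 1 · 2 · 1 · 2
2 · 2 · 2 · 0 · 3 · 1
2 · 2 · 2 · 2 · 3 · 0
1 · 2 · 3 · 1 · 3 · 3
t=4: 2 · 3 · 1 · 2 · 1 · 2
2 · 2 · 2 · 1 · 3 · 1
2 · 2 · 2 · 2 · 3 · 0
1 · 2 · 3 · 1 · 3 · 3
t=5: 2 · 3 · 1 · 2 · 1 · 2
2 · 2 · 2 · 2 · 3 · 1
2 · 2 · 2 · 2 · 3 · 0
1 · 2 · 3 · 1 · 3 · 3

2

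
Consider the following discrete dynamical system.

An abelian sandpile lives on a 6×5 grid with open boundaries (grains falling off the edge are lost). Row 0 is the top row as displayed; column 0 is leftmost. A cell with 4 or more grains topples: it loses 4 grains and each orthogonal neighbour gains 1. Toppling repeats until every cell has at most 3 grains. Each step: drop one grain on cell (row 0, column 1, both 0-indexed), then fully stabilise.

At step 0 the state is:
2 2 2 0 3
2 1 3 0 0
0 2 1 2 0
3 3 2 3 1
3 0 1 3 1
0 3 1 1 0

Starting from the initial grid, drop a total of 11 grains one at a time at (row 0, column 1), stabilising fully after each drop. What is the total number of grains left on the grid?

k=0  2 2 2 0 3
2 1 3 0 0
0 2 1 2 0
3 3 2 3 1
3 0 1 3 1
0 3 1 1 0
k=1  2 3 2 0 3
2 1 3 0 0
0 2 1 2 0
3 3 2 3 1
3 0 1 3 1
0 3 1 1 0
k=2  3 0 3 0 3
2 2 3 0 0
0 2 1 2 0
3 3 2 3 1
3 0 1 3 1
0 3 1 1 0
k=3  3 1 3 0 3
2 2 3 0 0
0 2 1 2 0
3 3 2 3 1
3 0 1 3 1
0 3 1 1 0
k=4  3 2 3 0 3
2 2 3 0 0
0 2 1 2 0
3 3 2 3 1
3 0 1 3 1
0 3 1 1 0
k=5  3 3 3 0 3
2 2 3 0 0
0 2 1 2 0
3 3 2 3 1
3 0 1 3 1
0 3 1 1 0
k=6  1 3 1 1 3
0 1 1 1 0
1 3 2 2 0
3 3 2 3 1
3 0 1 3 1
0 3 1 1 0
k=7  2 0 2 1 3
0 2 1 1 0
1 3 2 2 0
3 3 2 3 1
3 0 1 3 1
0 3 1 1 0
k=8  2 1 2 1 3
0 2 1 1 0
1 3 2 2 0
3 3 2 3 1
3 0 1 3 1
0 3 1 1 0
k=9  2 2 2 1 3
0 2 1 1 0
1 3 2 2 0
3 3 2 3 1
3 0 1 3 1
0 3 1 1 0
k=10  2 3 2 1 3
0 2 1 1 0
1 3 2 2 0
3 3 2 3 1
3 0 1 3 1
0 3 1 1 0
k=11  3 0 3 1 3
0 3 1 1 0
1 3 2 2 0
3 3 2 3 1
3 0 1 3 1
0 3 1 1 0

48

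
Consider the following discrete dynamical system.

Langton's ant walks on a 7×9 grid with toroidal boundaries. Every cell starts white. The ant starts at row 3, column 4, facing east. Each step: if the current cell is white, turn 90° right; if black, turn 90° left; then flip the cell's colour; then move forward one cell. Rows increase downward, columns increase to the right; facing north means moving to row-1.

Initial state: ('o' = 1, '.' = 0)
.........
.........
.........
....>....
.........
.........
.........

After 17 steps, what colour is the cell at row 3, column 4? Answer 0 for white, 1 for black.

t=0: .........
.........
.........
....>....
.........
.........
.........
t=1: .........
.........
.........
....o....
....v....
.........
.........
t=2: .........
.........
.........
....o....
...<o....
.........
.........
t=3: .........
.........
.........
...^o....
...oo....
.........
.........
t=4: .........
.........
.........
...o>....
...oo....
.........
.........
t=5: .........
.........
....^....
...o.....
...oo....
.........
.........
t=6: .........
.........
....o>...
...o.....
...oo....
.........
.........
t=7: .........
.........
....oo...
...o.v...
...oo....
.........
.........
t=8: .........
.........
....oo...
...o<o...
...oo....
.........
.........
t=9: .........
.........
....^o...
...ooo...
...oo....
.........
.........
t=10: .........
.........
...<.o...
...ooo...
...oo....
.........
.........
t=11: .........
...^.....
...o.o...
...ooo...
...oo....
.........
.........
t=12: .........
...o>....
...o.o...
...ooo...
...oo....
.........
.........
t=13: .........
...oo....
...ovo...
...ooo...
...oo....
.........
.........
t=14: .........
...oo....
...<oo...
...ooo...
...oo....
.........
.........
t=15: .........
...oo....
....oo...
...voo...
...oo....
.........
.........
t=16: .........
...oo....
....oo...
....>o...
...oo....
.........
.........
t=17: .........
...oo....
....^o...
.....o...
...oo....
.........
.........

0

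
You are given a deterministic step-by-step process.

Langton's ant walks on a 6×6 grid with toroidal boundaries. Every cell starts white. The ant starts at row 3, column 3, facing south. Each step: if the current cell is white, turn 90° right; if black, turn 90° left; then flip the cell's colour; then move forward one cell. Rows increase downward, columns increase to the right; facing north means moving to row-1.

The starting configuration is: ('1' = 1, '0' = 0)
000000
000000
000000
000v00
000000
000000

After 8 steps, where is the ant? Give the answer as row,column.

t=0: 000000
000000
000000
000v00
000000
000000
t=1: 000000
000000
000000
00<100
000000
000000
t=2: 000000
000000
00^000
001100
000000
000000
t=3: 000000
000000
001>00
001100
000000
000000
t=4: 000000
000000
001100
001v00
000000
000000
t=5: 000000
000000
001100
0010>0
000000
000000
t=6: 000000
000000
001100
001010
0000v0
000000
t=7: 000000
000000
001100
001010
000<10
000000
t=8: 000000
000000
001100
001^10
000110
000000

3,3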